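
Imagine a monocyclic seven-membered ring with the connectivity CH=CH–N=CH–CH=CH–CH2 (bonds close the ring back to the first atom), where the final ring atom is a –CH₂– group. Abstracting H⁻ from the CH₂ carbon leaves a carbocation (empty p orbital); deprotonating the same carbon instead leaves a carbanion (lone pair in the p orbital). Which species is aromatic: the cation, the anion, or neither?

Both ions have a continuous loop of p orbitals — each ring atom is sp².
Cation: 3 × 2 + 0 = 6 π electrons → 4(1)+2, aromatic.
Anion: 3 × 2 + 2 = 8 π electrons → 4(2), antiaromatic.

The cation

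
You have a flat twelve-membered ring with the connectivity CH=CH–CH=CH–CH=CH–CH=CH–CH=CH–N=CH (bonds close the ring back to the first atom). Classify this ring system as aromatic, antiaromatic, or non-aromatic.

Antiaromatic

The p orbitals form a continuous loop: every atom in a ring double bond is sp² and brings one electron to the p orbital; each =N– nitrogen is pyridine-type (lone pair in the sp² plane, one electron in the p orbital). The ring is fully conjugated.
Adding the contributions, 6 × 2 = 12 from the 6 double-bond units.
12 = 4(3); a planar, fully conjugated 4n system is antiaromatic.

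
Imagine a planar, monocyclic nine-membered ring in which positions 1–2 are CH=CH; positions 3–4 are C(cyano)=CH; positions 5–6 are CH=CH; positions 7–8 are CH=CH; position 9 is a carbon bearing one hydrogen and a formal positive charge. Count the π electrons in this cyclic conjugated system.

Every ring atom contributes a p orbital perpendicular to the ring (the double-bond atoms are sp², each contributing one p electron; the carbocation has an empty p orbital), so the π system is cyclic and fully conjugated.
Tallying contributions gives 4 × 2 = 8 from the double-bond units + 0 from the CH(+) atom = 8.

8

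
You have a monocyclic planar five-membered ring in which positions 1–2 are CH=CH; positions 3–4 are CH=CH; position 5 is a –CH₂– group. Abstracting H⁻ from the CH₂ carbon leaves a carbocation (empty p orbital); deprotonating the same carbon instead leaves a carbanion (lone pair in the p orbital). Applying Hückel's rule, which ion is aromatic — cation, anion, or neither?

The anion

In both ions every ring atom is sp² and contributes a p orbital, so both rings are fully conjugated.
Cation: 2 × 2 + 0 = 4 π electrons → 4(1), antiaromatic.
Anion: 2 × 2 + 2 = 6 π electrons → 4(1)+2, aromatic.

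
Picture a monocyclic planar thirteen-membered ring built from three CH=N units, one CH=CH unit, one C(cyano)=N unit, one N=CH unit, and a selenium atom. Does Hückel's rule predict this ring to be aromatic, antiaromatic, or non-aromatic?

Aromatic

The p orbitals form a continuous loop: the double-bond atoms are sp², each contributing one p electron; each =N– nitrogen is pyridine-type (lone pair in the sp² plane, one electron in the p orbital); the selenium donates one lone pair from its p orbital. The ring is fully conjugated.
Adding the contributions, 6 × 2 = 12 from the double-bond units + 2 from the Se atom = 14.
That gives a 4n+2 count (14, n = 3).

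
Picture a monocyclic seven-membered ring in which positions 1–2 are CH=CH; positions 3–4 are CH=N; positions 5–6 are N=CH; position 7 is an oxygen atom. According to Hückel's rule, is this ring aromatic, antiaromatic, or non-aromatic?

Antiaromatic

All ring atoms are sp² and supply a p orbital to the ring (every atom in a ring double bond is sp² and brings one electron to the p orbital; each =N– nitrogen is pyridine-type (lone pair in the sp² plane, one electron in the p orbital); the oxygen donates one lone pair from its p orbital); the conjugation is uninterrupted.
Adding the contributions, 3 × 2 = 6 from the double-bond units + 2 from the O atom = 8.
8 is a 4n count (n = 2), so the planar conjugated ring is antiaromatic.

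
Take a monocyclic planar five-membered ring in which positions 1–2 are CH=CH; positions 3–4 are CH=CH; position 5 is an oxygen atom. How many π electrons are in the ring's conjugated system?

6

Every ring atom contributes a p orbital perpendicular to the ring (every atom in a ring double bond is sp² and brings one electron to the p orbital; the oxygen donates one lone pair from its p orbital), so the π system is cyclic and fully conjugated.
Counting π electrons: 2 × 2 = 4 from the double-bond units + 2 from the O atom = 6.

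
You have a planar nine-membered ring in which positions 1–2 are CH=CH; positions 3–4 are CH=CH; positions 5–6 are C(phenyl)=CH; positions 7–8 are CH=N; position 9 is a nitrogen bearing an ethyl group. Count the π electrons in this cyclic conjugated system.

10

The p orbitals form a continuous loop: each doubly-bonded ring atom is sp² with one p-orbital electron; each sp² =N– keeps its lone pair in-plane and puts one electron into the π system; the pyrrole-type nitrogen donates its lone pair from the p orbital. The ring is fully conjugated.
Tallying contributions gives 4 × 2 = 8 from the double-bond units + 2 from the N(ethyl) atom = 10.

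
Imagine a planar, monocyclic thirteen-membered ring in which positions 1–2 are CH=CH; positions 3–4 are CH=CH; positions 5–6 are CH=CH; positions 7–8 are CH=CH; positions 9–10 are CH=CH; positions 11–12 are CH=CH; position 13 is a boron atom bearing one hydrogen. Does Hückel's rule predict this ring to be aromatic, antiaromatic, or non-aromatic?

Antiaromatic

Every ring atom contributes a p orbital perpendicular to the ring (every atom in a ring double bond is sp² and brings one electron to the p orbital; the boron has an empty p orbital), so the π system is cyclic and fully conjugated.
Adding the contributions, 6 × 2 = 12 from the double-bond units + 0 from the BH atom = 12.
A 4n π count (12, n = 3) in a planar conjugated ring means antiaromatic.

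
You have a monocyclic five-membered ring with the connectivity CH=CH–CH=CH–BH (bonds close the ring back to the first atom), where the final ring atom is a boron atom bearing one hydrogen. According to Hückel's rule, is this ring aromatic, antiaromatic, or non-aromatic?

Antiaromatic

Check conjugation: the double-bond atoms are sp², each contributing one p electron; the boron has an empty p orbital — every position has a p orbital, so the cyclic π system is continuous.
Counting π electrons: 2 × 2 = 4 from the double-bond units + 0 from the BH atom = 4.
4 is a 4n count (n = 1), so the planar conjugated ring is antiaromatic.
(The species described is borole.)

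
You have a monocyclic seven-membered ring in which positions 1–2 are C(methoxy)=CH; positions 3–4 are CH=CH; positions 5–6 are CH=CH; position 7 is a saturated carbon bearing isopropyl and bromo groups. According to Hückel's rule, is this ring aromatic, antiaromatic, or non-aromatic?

The C(isopropyl)(bromo) carbon is saturated: that saturated carbon is sp³ and has no p orbital in the ring π system. Conjugation is not continuous around the ring.
Without a continuous loop of overlapping p orbitals the Hückel electron count never comes into play.

Non-aromatic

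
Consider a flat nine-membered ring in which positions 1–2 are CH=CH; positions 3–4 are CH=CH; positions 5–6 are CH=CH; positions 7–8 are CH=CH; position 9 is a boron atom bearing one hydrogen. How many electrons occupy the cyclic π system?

All ring atoms are sp² and supply a p orbital to the ring (every atom in a ring double bond is sp² and brings one electron to the p orbital; the boron has an empty p orbital); the conjugation is uninterrupted.
Adding the contributions, 4 × 2 = 8 from the double-bond units + 0 from the BH atom = 8.

8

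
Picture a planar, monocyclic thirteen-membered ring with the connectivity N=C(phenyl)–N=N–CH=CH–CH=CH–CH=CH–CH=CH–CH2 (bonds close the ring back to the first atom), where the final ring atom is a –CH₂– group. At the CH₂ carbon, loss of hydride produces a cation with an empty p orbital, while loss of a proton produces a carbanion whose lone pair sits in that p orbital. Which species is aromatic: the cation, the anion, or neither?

In either ion the ring is fully conjugated: every atom, including the new sp² carbon, supplies a p orbital.
Cation: 6 × 2 + 0 = 12 π electrons → 4(3), antiaromatic.
Anion: 6 × 2 + 2 = 14 π electrons → 4(3)+2, aromatic.

The anion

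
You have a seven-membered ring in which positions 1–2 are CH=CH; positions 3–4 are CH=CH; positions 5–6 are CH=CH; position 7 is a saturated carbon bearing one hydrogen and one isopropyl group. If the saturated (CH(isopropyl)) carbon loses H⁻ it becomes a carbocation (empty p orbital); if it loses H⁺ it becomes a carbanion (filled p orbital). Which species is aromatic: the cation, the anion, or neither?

The cation

Once that carbon is sp², every ring atom has a p orbital and both ions are fully conjugated.
Cation: 3 × 2 + 0 = 6 π electrons → 4(1)+2, aromatic.
Anion: 3 × 2 + 2 = 8 π electrons → 4(2), antiaromatic.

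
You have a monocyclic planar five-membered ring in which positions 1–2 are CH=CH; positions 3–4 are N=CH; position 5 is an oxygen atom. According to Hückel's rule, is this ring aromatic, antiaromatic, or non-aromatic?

The p orbitals form a continuous loop: every atom in a ring double bond is sp² and brings one electron to the p orbital; each =N– nitrogen is pyridine-type (lone pair in the sp² plane, one electron in the p orbital); the oxygen donates one lone pair from its p orbital. The ring is fully conjugated.
Counting π electrons: 2 × 2 = 4 from the double-bond units + 2 from the O atom = 6.
Since 6 = 4·1 + 2, the ring meets the 4n+2 criterion.

Aromatic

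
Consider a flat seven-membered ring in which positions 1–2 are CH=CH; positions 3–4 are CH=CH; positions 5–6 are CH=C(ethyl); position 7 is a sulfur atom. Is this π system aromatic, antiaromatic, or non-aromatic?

Antiaromatic

All ring atoms are sp² and supply a p orbital to the ring (each doubly-bonded ring atom is sp² with one p-orbital electron; the sulfur donates one lone pair from its p orbital); the conjugation is uninterrupted.
Counting π electrons: 3 × 2 = 6 from the double-bond units + 2 from the S atom = 8.
8 is a 4n count (n = 2), so the planar conjugated ring is antiaromatic.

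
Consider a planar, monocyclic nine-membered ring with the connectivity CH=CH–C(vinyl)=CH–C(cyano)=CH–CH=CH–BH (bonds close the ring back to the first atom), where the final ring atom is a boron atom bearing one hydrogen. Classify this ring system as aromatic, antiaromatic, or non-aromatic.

Antiaromatic

All ring atoms are sp² and supply a p orbital to the ring (each doubly-bonded ring atom is sp² with one p-orbital electron; the boron has an empty p orbital); the conjugation is uninterrupted.
Tallying contributions gives 4 × 2 = 8 from the double-bond units + 0 from the BH atom = 8.
With 8 = 4·2 π electrons, Hückel's rule classifies the planar ring as antiaromatic.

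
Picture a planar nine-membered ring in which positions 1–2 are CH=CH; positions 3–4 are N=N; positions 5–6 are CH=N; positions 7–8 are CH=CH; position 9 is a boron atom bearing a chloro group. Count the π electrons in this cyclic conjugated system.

8

The p orbitals form a continuous loop: each doubly-bonded ring atom is sp² with one p-orbital electron; each =N– nitrogen is pyridine-type (lone pair in the sp² plane, one electron in the p orbital); the boron has an empty p orbital. The ring is fully conjugated.
Tallying contributions gives 4 × 2 = 8 from the double-bond units + 0 from the B(chloro) atom = 8.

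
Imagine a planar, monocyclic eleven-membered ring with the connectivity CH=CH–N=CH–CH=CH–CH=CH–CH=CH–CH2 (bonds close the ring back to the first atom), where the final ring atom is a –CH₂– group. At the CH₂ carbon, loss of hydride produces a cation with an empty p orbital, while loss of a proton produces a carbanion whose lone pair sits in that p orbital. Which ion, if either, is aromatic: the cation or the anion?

The cation

In both ions every ring atom is sp² and contributes a p orbital, so both rings are fully conjugated.
Cation: 5 × 2 + 0 = 10 π electrons → 4(2)+2, aromatic.
Anion: 5 × 2 + 2 = 12 π electrons → 4(3), antiaromatic.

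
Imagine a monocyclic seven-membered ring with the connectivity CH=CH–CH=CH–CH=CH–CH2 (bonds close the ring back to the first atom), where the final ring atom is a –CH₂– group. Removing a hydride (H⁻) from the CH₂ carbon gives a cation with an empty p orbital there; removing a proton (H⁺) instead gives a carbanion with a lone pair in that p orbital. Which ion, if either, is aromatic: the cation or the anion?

In either ion the ring is fully conjugated: every atom, including the new sp² carbon, supplies a p orbital.
Cation: 3 × 2 + 0 = 6 π electrons → 4(1)+2, aromatic.
Anion: 3 × 2 + 2 = 8 π electrons → 4(2), antiaromatic.

The cation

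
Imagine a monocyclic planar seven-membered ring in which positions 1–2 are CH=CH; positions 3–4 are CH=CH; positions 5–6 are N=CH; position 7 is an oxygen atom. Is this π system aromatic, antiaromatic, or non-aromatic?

Antiaromatic

All ring atoms are sp² and supply a p orbital to the ring (every atom in a ring double bond is sp² and brings one electron to the p orbital; each sp² =N– keeps its lone pair in-plane and puts one electron into the π system; the oxygen donates one lone pair from its p orbital); the conjugation is uninterrupted.
π-electron count: 3 × 2 = 6 from the double-bond units + 2 from the O atom = 8.
A 4n π count (8, n = 2) in a planar conjugated ring means antiaromatic.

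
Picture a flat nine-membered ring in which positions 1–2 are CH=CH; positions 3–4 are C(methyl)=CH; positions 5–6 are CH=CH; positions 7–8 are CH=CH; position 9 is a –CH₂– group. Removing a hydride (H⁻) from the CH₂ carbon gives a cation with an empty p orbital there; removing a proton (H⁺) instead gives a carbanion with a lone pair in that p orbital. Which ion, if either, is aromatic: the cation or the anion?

The anion

In either ion the ring is fully conjugated: every atom, including the new sp² carbon, supplies a p orbital.
Cation: 4 × 2 + 0 = 8 π electrons → 4(2), antiaromatic.
Anion: 4 × 2 + 2 = 10 π electrons → 4(2)+2, aromatic.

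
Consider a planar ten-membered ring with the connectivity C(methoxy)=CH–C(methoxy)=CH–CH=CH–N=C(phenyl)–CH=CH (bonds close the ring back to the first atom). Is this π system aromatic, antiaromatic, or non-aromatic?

The p orbitals form a continuous loop: the double-bond atoms are sp², each contributing one p electron; each sp² =N– keeps its lone pair in-plane and puts one electron into the π system. The ring is fully conjugated.
Tallying contributions gives 5 × 2 = 10 from the 5 double-bond units.
Since 10 = 4·2 + 2, the ring meets the 4n+2 criterion.

Aromatic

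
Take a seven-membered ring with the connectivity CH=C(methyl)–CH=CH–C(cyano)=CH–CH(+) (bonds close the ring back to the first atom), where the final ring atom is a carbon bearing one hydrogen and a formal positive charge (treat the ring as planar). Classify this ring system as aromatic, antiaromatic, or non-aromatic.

Check conjugation: every atom in a ring double bond is sp² and brings one electron to the p orbital; the carbocation has an empty p orbital — every position has a p orbital, so the cyclic π system is continuous.
Counting π electrons: 3 × 2 = 6 from the double-bond units + 0 from the CH(+) atom = 6.
6 = 4(1) + 2, which satisfies Hückel's 4n+2 rule.

Aromatic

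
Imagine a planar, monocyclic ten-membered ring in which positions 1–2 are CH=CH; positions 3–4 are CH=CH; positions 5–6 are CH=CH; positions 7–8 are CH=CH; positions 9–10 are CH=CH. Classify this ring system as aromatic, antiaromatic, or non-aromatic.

Aromatic

Check conjugation: the double-bond atoms are sp², each contributing one p electron — every position has a p orbital, so the cyclic π system is continuous.
Counting π electrons: 5 × 2 = 10 from the 5 double-bond units.
With 10 π electrons (n = 2), the Hückel 4n+2 condition holds.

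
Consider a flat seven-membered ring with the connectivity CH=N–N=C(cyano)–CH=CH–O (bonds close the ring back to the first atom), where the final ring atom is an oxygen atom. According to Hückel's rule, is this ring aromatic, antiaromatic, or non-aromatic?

Antiaromatic

Every ring atom contributes a p orbital perpendicular to the ring (the double-bond atoms are sp², each contributing one p electron; each =N– nitrogen is pyridine-type (lone pair in the sp² plane, one electron in the p orbital); the oxygen donates one lone pair from its p orbital), so the π system is cyclic and fully conjugated.
Tallying contributions gives 3 × 2 = 6 from the double-bond units + 2 from the O atom = 8.
A 4n π count (8, n = 2) in a planar conjugated ring means antiaromatic.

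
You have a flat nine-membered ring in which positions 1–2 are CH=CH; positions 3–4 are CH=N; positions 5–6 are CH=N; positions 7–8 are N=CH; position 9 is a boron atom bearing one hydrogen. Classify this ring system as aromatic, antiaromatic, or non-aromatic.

Antiaromatic

All ring atoms are sp² and supply a p orbital to the ring (each doubly-bonded ring atom is sp² with one p-orbital electron; each =N– nitrogen is pyridine-type (lone pair in the sp² plane, one electron in the p orbital); the boron has an empty p orbital); the conjugation is uninterrupted.
Counting π electrons: 4 × 2 = 8 from the double-bond units + 0 from the BH atom = 8.
With 8 = 4·2 π electrons, Hückel's rule classifies the planar ring as antiaromatic.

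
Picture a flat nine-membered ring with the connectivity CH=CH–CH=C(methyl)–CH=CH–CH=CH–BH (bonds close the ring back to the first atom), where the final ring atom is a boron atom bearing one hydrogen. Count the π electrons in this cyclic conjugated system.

8

All ring atoms are sp² and supply a p orbital to the ring (the double-bond atoms are sp², each contributing one p electron; the boron has an empty p orbital); the conjugation is uninterrupted.
π-electron count: 4 × 2 = 8 from the double-bond units + 0 from the BH atom = 8.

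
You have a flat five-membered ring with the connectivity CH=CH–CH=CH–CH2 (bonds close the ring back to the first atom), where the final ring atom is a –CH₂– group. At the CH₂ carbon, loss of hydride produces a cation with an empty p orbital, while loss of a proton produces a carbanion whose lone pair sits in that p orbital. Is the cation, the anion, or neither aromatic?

In both ions every ring atom is sp² and contributes a p orbital, so both rings are fully conjugated.
Cation: 2 × 2 + 0 = 4 π electrons → 4(1), antiaromatic.
Anion: 2 × 2 + 2 = 6 π electrons → 4(1)+2, aromatic.

The anion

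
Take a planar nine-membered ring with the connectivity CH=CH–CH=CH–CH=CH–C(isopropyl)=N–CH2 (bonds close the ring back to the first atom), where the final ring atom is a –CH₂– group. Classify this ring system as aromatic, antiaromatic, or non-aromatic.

The CH2 carbon is saturated: the tetrahedral CH₂ carbon is sp³ and has no p orbital in the ring π system. Conjugation is not continuous around the ring.
Hückel's rule only applies to fully conjugated rings, so this one is simply non-aromatic.

Non-aromatic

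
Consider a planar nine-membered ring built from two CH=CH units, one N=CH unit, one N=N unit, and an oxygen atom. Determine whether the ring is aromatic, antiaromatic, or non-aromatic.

The p orbitals form a continuous loop: every atom in a ring double bond is sp² and brings one electron to the p orbital; each sp² =N– keeps its lone pair in-plane and puts one electron into the π system; the oxygen donates one lone pair from its p orbital. The ring is fully conjugated.
Adding the contributions, 4 × 2 = 8 from the double-bond units + 2 from the O atom = 10.
With 10 π electrons (n = 2), the Hückel 4n+2 condition holds.

Aromatic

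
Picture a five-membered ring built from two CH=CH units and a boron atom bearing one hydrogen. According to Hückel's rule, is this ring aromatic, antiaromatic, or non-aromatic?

Check conjugation: every atom in a ring double bond is sp² and brings one electron to the p orbital; the boron has an empty p orbital — every position has a p orbital, so the cyclic π system is continuous.
Tallying contributions gives 2 × 2 = 4 from the double-bond units + 0 from the BH atom = 4.
With 4 = 4·1 π electrons, Hückel's rule classifies the planar ring as antiaromatic.

Antiaromatic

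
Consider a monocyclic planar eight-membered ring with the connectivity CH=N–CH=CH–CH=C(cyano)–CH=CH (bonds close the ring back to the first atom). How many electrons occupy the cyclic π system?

8

Every ring atom contributes a p orbital perpendicular to the ring (the double-bond atoms are sp², each contributing one p electron; the doubly-bonded nitrogens are pyridine-type — their lone pairs lie in the ring plane, leaving one electron in the p orbital), so the π system is cyclic and fully conjugated.
π-electron count: 4 × 2 = 8 from the 4 double-bond units.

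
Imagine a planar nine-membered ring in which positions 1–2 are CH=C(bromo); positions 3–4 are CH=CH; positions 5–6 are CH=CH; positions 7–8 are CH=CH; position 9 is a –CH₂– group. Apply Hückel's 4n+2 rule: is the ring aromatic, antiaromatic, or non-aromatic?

The CH2 carbon is saturated: the tetrahedral CH₂ carbon is sp³ and has no p orbital in the ring π system. Conjugation is not continuous around the ring.
Hückel's rule only applies to fully conjugated rings, so this one is simply non-aromatic.

Non-aromatic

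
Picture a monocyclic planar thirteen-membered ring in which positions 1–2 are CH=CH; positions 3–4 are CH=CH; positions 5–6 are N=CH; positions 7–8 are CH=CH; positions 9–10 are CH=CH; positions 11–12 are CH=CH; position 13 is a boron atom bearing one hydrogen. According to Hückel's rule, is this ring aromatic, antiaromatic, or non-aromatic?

Check conjugation: the double-bond atoms are sp², each contributing one p electron; the doubly-bonded nitrogens are pyridine-type — their lone pairs lie in the ring plane, leaving one electron in the p orbital; the boron has an empty p orbital — every position has a p orbital, so the cyclic π system is continuous.
Tallying contributions gives 6 × 2 = 12 from the double-bond units + 0 from the BH atom = 12.
12 is a 4n count (n = 3), so the planar conjugated ring is antiaromatic.

Antiaromatic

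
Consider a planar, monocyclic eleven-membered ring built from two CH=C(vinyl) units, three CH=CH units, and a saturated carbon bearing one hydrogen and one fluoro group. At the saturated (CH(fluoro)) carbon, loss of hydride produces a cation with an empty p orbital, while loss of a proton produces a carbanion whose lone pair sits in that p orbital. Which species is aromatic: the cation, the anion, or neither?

The cation

Once that carbon is sp², every ring atom has a p orbital and both ions are fully conjugated.
Cation: 5 × 2 + 0 = 10 π electrons → 4(2)+2, aromatic.
Anion: 5 × 2 + 2 = 12 π electrons → 4(3), antiaromatic.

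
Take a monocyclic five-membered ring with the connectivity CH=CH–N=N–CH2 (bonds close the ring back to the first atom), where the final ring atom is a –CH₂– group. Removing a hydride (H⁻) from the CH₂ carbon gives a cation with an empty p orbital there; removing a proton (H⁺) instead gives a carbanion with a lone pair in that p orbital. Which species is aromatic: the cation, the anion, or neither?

Both ions have a continuous loop of p orbitals — each ring atom is sp².
Cation: 2 × 2 + 0 = 4 π electrons → 4(1), antiaromatic.
Anion: 2 × 2 + 2 = 6 π electrons → 4(1)+2, aromatic.

The anion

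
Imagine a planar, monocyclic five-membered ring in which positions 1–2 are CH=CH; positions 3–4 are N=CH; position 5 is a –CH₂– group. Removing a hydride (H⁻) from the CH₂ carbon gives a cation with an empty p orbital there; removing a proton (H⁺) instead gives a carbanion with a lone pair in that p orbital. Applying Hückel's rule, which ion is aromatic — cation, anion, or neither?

In both ions every ring atom is sp² and contributes a p orbital, so both rings are fully conjugated.
Cation: 2 × 2 + 0 = 4 π electrons → 4(1), antiaromatic.
Anion: 2 × 2 + 2 = 6 π electrons → 4(1)+2, aromatic.

The anion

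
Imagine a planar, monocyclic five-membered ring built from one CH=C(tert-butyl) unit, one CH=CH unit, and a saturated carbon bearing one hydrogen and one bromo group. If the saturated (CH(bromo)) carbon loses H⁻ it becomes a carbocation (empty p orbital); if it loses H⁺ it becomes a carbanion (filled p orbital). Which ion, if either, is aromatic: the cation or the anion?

The anion

Once that carbon is sp², every ring atom has a p orbital and both ions are fully conjugated.
Cation: 2 × 2 + 0 = 4 π electrons → 4(1), antiaromatic.
Anion: 2 × 2 + 2 = 6 π electrons → 4(1)+2, aromatic.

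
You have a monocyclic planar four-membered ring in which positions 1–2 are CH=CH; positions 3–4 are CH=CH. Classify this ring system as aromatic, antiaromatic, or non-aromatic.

The p orbitals form a continuous loop: each doubly-bonded ring atom is sp² with one p-orbital electron. The ring is fully conjugated.
π-electron count: 2 × 2 = 4 from the 2 double-bond units.
4 is a 4n count (n = 1), so the planar conjugated ring is antiaromatic.
(The species described is cyclobutadiene.)

Antiaromatic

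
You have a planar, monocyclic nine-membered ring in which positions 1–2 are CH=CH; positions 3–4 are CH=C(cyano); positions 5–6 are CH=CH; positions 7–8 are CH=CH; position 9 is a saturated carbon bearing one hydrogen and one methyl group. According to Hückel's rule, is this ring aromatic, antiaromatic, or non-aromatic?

At the CH(methyl) position, that saturated carbon is sp³ and has no p orbital in the ring π system; the ring's p-orbital overlap is broken there.
A ring that is not fully conjugated cannot be aromatic or antiaromatic regardless of its π-electron count.

Non-aromatic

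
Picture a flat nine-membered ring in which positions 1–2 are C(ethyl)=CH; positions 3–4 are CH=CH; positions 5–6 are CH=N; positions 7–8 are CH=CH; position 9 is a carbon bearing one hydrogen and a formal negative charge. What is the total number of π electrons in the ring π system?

Check conjugation: each doubly-bonded ring atom is sp² with one p-orbital electron; each sp² =N– keeps its lone pair in-plane and puts one electron into the π system; the carbanion's lone pair occupies the p orbital — every position has a p orbital, so the cyclic π system is continuous.
Tallying contributions gives 4 × 2 = 8 from the double-bond units + 2 from the CH(-) atom = 10.

10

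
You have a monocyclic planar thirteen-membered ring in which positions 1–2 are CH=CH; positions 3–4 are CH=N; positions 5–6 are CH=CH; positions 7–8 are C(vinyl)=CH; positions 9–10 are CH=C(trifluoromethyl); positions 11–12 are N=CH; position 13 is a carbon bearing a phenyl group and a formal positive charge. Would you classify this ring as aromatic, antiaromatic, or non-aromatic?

Antiaromatic

All ring atoms are sp² and supply a p orbital to the ring (each doubly-bonded ring atom is sp² with one p-orbital electron; each sp² =N– keeps its lone pair in-plane and puts one electron into the π system; the carbocation has an empty p orbital); the conjugation is uninterrupted.
π-electron count: 6 × 2 = 12 from the double-bond units + 0 from the C(phenyl)(+) atom = 12.
A 4n π count (12, n = 3) in a planar conjugated ring means antiaromatic.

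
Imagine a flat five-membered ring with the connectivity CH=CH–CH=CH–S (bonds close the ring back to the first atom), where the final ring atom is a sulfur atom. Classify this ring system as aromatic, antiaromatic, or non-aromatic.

Aromatic

All ring atoms are sp² and supply a p orbital to the ring (every atom in a ring double bond is sp² and brings one electron to the p orbital; the sulfur donates one lone pair from its p orbital); the conjugation is uninterrupted.
Adding the contributions, 2 × 2 = 4 from the double-bond units + 2 from the S atom = 6.
6 = 4(1) + 2, which satisfies Hückel's 4n+2 rule.
This is thiophene.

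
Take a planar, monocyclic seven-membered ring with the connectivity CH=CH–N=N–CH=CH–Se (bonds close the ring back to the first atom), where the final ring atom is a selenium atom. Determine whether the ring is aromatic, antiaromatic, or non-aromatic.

Antiaromatic

Check conjugation: every atom in a ring double bond is sp² and brings one electron to the p orbital; each =N– nitrogen is pyridine-type (lone pair in the sp² plane, one electron in the p orbital); the selenium donates one lone pair from its p orbital — every position has a p orbital, so the cyclic π system is continuous.
π-electron count: 3 × 2 = 6 from the double-bond units + 2 from the Se atom = 8.
A 4n π count (8, n = 2) in a planar conjugated ring means antiaromatic.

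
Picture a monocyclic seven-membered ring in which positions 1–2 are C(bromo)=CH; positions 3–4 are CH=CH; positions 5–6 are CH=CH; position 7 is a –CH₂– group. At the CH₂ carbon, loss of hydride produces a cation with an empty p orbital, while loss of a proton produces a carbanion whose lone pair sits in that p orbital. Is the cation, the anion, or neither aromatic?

In both ions every ring atom is sp² and contributes a p orbital, so both rings are fully conjugated.
Cation: 3 × 2 + 0 = 6 π electrons → 4(1)+2, aromatic.
Anion: 3 × 2 + 2 = 8 π electrons → 4(2), antiaromatic.

The cation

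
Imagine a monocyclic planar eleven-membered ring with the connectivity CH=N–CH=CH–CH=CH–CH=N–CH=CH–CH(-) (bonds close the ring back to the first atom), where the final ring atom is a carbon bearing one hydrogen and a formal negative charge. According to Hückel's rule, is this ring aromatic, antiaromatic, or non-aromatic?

Every ring atom contributes a p orbital perpendicular to the ring (every atom in a ring double bond is sp² and brings one electron to the p orbital; each =N– nitrogen is pyridine-type (lone pair in the sp² plane, one electron in the p orbital); the carbanion's lone pair occupies the p orbital), so the π system is cyclic and fully conjugated.
π-electron count: 5 × 2 = 10 from the double-bond units + 2 from the CH(-) atom = 12.
With 12 = 4·3 π electrons, Hückel's rule classifies the planar ring as antiaromatic.

Antiaromatic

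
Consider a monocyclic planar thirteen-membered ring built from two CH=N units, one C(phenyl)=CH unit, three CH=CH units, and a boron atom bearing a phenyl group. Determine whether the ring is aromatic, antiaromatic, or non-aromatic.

Antiaromatic

The p orbitals form a continuous loop: the double-bond atoms are sp², each contributing one p electron; each =N– nitrogen is pyridine-type (lone pair in the sp² plane, one electron in the p orbital); the boron has an empty p orbital. The ring is fully conjugated.
π-electron count: 6 × 2 = 12 from the double-bond units + 0 from the B(phenyl) atom = 12.
With 12 = 4·3 π electrons, Hückel's rule classifies the planar ring as antiaromatic.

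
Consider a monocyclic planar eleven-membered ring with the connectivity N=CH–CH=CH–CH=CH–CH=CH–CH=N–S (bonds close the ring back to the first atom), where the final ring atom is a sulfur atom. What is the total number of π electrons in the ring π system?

12

Every ring atom contributes a p orbital perpendicular to the ring (every atom in a ring double bond is sp² and brings one electron to the p orbital; each =N– nitrogen is pyridine-type (lone pair in the sp² plane, one electron in the p orbital); the sulfur donates one lone pair from its p orbital), so the π system is cyclic and fully conjugated.
Tallying contributions gives 5 × 2 = 10 from the double-bond units + 2 from the S atom = 12.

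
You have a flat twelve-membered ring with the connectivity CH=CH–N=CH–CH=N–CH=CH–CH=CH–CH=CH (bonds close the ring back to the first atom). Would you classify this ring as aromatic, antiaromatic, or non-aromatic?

Antiaromatic

Every ring atom contributes a p orbital perpendicular to the ring (every atom in a ring double bond is sp² and brings one electron to the p orbital; each =N– nitrogen is pyridine-type (lone pair in the sp² plane, one electron in the p orbital)), so the π system is cyclic and fully conjugated.
π-electron count: 6 × 2 = 12 from the 6 double-bond units.
With 12 = 4·3 π electrons, Hückel's rule classifies the planar ring as antiaromatic.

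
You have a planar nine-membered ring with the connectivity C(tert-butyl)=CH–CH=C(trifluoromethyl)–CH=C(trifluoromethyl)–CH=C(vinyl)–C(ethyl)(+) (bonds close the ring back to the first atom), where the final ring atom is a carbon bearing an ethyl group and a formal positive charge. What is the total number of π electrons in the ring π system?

8

Every ring atom contributes a p orbital perpendicular to the ring (each doubly-bonded ring atom is sp² with one p-orbital electron; the carbocation has an empty p orbital), so the π system is cyclic and fully conjugated.
Adding the contributions, 4 × 2 = 8 from the double-bond units + 0 from the C(ethyl)(+) atom = 8.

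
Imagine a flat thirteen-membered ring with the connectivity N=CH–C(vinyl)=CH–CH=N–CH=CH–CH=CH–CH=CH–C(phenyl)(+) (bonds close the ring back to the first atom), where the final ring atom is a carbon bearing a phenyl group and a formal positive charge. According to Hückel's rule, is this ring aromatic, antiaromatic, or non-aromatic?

The p orbitals form a continuous loop: each doubly-bonded ring atom is sp² with one p-orbital electron; each =N– nitrogen is pyridine-type (lone pair in the sp² plane, one electron in the p orbital); the carbocation has an empty p orbital. The ring is fully conjugated.
Tallying contributions gives 6 × 2 = 12 from the double-bond units + 0 from the C(phenyl)(+) atom = 12.
12 is a 4n count (n = 3), so the planar conjugated ring is antiaromatic.

Antiaromatic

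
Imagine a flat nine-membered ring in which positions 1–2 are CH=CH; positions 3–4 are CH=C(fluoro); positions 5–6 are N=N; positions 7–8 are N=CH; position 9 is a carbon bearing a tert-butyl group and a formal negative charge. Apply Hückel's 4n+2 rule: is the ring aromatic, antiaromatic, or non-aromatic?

Aromatic

The p orbitals form a continuous loop: the double-bond atoms are sp², each contributing one p electron; the doubly-bonded nitrogens are pyridine-type — their lone pairs lie in the ring plane, leaving one electron in the p orbital; the carbanion's lone pair occupies the p orbital. The ring is fully conjugated.
π-electron count: 4 × 2 = 8 from the double-bond units + 2 from the C(tert-butyl)(-) atom = 10.
With 10 π electrons (n = 2), the Hückel 4n+2 condition holds.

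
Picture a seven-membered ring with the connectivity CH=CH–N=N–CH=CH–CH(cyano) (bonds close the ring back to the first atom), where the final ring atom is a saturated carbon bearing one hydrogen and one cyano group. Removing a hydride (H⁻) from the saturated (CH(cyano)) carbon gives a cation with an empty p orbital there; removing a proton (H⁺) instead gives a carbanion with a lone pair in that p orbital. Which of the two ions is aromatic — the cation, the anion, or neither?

The cation

In either ion the ring is fully conjugated: every atom, including the new sp² carbon, supplies a p orbital.
Cation: 3 × 2 + 0 = 6 π electrons → 4(1)+2, aromatic.
Anion: 3 × 2 + 2 = 8 π electrons → 4(2), antiaromatic.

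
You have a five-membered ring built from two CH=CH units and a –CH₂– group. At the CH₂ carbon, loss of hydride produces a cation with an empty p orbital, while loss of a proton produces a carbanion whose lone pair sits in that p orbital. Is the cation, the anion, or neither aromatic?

In either ion the ring is fully conjugated: every atom, including the new sp² carbon, supplies a p orbital.
Cation: 2 × 2 + 0 = 4 π electrons → 4(1), antiaromatic.
Anion: 2 × 2 + 2 = 6 π electrons → 4(1)+2, aromatic.

The anion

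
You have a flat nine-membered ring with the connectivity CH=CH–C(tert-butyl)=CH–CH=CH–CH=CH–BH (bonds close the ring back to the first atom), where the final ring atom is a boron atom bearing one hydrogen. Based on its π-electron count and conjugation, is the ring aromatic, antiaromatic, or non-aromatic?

All ring atoms are sp² and supply a p orbital to the ring (every atom in a ring double bond is sp² and brings one electron to the p orbital; the boron has an empty p orbital); the conjugation is uninterrupted.
Tallying contributions gives 4 × 2 = 8 from the double-bond units + 0 from the BH atom = 8.
8 = 4(2); a planar, fully conjugated 4n system is antiaromatic.

Antiaromatic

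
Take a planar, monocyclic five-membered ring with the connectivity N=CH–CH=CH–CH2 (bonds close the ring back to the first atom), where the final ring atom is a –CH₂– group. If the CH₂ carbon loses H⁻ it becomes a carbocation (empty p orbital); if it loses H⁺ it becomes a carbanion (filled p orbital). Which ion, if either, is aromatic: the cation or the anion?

The anion

Once that carbon is sp², every ring atom has a p orbital and both ions are fully conjugated.
Cation: 2 × 2 + 0 = 4 π electrons → 4(1), antiaromatic.
Anion: 2 × 2 + 2 = 6 π electrons → 4(1)+2, aromatic.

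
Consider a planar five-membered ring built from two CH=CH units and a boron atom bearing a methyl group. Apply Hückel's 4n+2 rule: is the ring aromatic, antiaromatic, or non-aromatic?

Antiaromatic

Check conjugation: every atom in a ring double bond is sp² and brings one electron to the p orbital; the boron has an empty p orbital — every position has a p orbital, so the cyclic π system is continuous.
Adding the contributions, 2 × 2 = 4 from the double-bond units + 0 from the B(methyl) atom = 4.
With 4 = 4·1 π electrons, Hückel's rule classifies the planar ring as antiaromatic.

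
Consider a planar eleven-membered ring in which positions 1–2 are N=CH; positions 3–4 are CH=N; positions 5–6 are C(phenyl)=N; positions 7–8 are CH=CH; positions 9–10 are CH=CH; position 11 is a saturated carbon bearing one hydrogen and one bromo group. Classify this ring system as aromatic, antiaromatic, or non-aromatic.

Non-aromatic

Because that saturated carbon is sp³ and has no p orbital in the ring π system at the CH(bromo) position, the π system cannot extend all the way around the ring.
Broken conjugation rules out both aromaticity and antiaromaticity.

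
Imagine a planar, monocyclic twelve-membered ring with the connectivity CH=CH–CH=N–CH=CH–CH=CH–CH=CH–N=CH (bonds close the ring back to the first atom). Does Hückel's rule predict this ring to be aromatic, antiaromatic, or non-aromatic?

Every ring atom contributes a p orbital perpendicular to the ring (every atom in a ring double bond is sp² and brings one electron to the p orbital; each =N– nitrogen is pyridine-type (lone pair in the sp² plane, one electron in the p orbital)), so the π system is cyclic and fully conjugated.
Counting π electrons: 6 × 2 = 12 from the 6 double-bond units.
12 = 4(3); a planar, fully conjugated 4n system is antiaromatic.

Antiaromatic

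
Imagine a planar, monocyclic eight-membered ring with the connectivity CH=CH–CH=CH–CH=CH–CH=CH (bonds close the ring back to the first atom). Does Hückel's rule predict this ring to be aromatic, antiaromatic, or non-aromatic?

Every ring atom contributes a p orbital perpendicular to the ring (every atom in a ring double bond is sp² and brings one electron to the p orbital), so the π system is cyclic and fully conjugated.
Counting π electrons: 4 × 2 = 8 from the 4 double-bond units.
A 4n π count (8, n = 2) in a planar conjugated ring means antiaromatic.
(This ring is cyclooctatetraene.)

Antiaromatic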